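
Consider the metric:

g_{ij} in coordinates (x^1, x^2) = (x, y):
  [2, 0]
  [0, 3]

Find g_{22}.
With x^1 = x, x^2 = y, g_{22} = g_{yy} is the row-2, column-2 entry of the matrix.
g_{22} = 3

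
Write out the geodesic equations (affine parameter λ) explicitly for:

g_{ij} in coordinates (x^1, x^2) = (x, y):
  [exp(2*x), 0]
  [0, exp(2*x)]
Geodesic equation: d^2x^k/dλ^2 + Γ^k_{ij} (dx^i/dλ)(dx^j/dλ) = 0.
Non-zero Christoffel symbols:
Γ^x_{x x} = 1
Γ^x_{y y} = -1
Γ^y_{x y} = 1
Substituting (the symmetric pair Γ^k_{ij}, Γ^k_{ji} combines into a factor 2):
d^2x/dλ^2 + (dx/dλ)^2 - (dy/dλ)^2 = 0
d^2y/dλ^2 + 2 (dx/dλ)(dy/dλ) = 0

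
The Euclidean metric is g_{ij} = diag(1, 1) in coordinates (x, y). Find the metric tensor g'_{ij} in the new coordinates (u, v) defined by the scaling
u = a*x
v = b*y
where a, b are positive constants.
Invert the transformation: x = u/a, y = v/b
g'_{ij} = (∂x^k/∂x'^i)(∂x^l/∂x'^j) g_{kl}; with g_{kl} = δ_{kl} this is Σ_k (∂x^k/∂x'^i)(∂x^k/∂x'^j).
Jacobian: ∂x/∂u = 1/a, ∂x/∂v = 0, ∂y/∂u = 0, ∂y/∂v = 1/b
g'_{uu} = (1/a)(1/a) + (0)(0) = 1/a^2
g'_{uv} = (1/a)(0) + (0)(1/b) = 0
g'_{vv} = (0)(0) + (1/b)(1/b) = 1/b^2
g'_{ij} = diag(1/a^2, 1/b^2)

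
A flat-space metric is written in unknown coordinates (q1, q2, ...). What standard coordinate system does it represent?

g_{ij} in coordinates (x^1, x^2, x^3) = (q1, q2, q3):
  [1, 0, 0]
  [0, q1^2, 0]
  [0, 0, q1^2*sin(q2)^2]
The line element ds^2 = dq1^2 + q1^2 dq2^2 + q1^2 sin(q2)^2 dq3^2 is dr^2 + r^2 dθ^2 + r^2 sin(θ)^2 dφ^2 with q1 = r, q2 = θ, q3 = φ.
spherical coordinates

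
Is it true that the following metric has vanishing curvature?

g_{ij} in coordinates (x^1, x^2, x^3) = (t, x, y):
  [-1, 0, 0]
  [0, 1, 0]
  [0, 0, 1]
All metric components are constant, so every Christoffel symbol vanishes and R^i_{jkl} = 0.
Yes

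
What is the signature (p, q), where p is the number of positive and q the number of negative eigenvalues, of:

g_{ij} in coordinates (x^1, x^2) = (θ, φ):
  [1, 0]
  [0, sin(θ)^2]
The metric is diagonal, so its eigenvalues are the diagonal entries: 1, sin(θ)^2 (at a generic point, where coordinate-dependent entries are positive).
2 positive, 0 negative.
(2, 0) - Riemannian (positive definite)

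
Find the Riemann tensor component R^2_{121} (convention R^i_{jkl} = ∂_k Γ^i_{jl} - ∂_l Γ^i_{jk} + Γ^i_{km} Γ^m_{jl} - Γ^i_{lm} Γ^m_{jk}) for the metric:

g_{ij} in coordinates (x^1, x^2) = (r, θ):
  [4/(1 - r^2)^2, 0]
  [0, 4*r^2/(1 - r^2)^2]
Non-zero Christoffel symbols (Γ^k_{ij} = Γ^k_{ji}):
Γ^r_{r r} = 2*r/(1 - r^2)
Γ^r_{θ θ} = (r^3 + r)/(r^2 - 1)
Γ^θ_{r θ} = (-r^2 - 1)/(r^3 - r)
R^θ_{r θ r} = ∂_θ Γ^θ_{r r} - ∂_r Γ^θ_{r θ} + Γ^θ_{θ m} Γ^m_{r r} - Γ^θ_{r m} Γ^m_{r θ}
  = (0) - ((r^4 + 4*r^2 - 1)/(r^3 - r)^2) + (2*(r^2 + 1)/(r^2 - 1)^2) - ((r^2 + 1)^2/(r^3 - r)^2) = -4/(r^2 - 1)^2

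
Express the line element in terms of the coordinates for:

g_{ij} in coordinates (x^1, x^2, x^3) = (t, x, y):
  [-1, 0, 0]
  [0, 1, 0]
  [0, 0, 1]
ds^2 = g_{ij} dx^i dx^j; only the non-zero components contribute.
ds^2 = -dt^2 + dx^2 + dy^2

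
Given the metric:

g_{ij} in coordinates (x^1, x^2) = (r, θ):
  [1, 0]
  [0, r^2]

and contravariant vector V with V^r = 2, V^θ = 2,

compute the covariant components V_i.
V_i = g_{ij} V^j:
V_r = (1)(2) + (0)(2) = 2
V_θ = (0)(2) + (r^2)(2) = 2*r^2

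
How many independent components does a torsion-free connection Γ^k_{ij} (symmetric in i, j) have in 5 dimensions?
Γ^k_{ij} has n choices for the upper index and n(n+1)/2 independent symmetric lower index pairs.
Total = 5 × 5×6/2 = 5 × 15 = 75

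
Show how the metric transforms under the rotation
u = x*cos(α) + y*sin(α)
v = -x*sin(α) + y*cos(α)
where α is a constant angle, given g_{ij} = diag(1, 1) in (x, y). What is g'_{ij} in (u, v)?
Invert the transformation: x = u*cos(α) - v*sin(α), y = u*sin(α) + v*cos(α)
g'_{ij} = (∂x^k/∂x'^i)(∂x^l/∂x'^j) g_{kl}; with g_{kl} = δ_{kl} this is Σ_k (∂x^k/∂x'^i)(∂x^k/∂x'^j).
Jacobian: ∂x/∂u = cos(α), ∂x/∂v = -sin(α), ∂y/∂u = sin(α), ∂y/∂v = cos(α)
g'_{uu} = (cos(α))(cos(α)) + (sin(α))(sin(α)) = 1
g'_{uv} = (cos(α))(-sin(α)) + (sin(α))(cos(α)) = 0
g'_{vv} = (-sin(α))(-sin(α)) + (cos(α))(cos(α)) = 1
g'_{ij} = diag(1, 1)
The Euclidean metric is invariant under rotations.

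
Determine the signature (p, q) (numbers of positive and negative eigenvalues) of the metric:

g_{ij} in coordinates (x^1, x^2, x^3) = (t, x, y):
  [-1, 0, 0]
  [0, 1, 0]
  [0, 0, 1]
The metric is diagonal, so its eigenvalues are the diagonal entries: -1, 1, 1 (at a generic point, where coordinate-dependent entries are positive).
2 positive, 1 negative.
(2, 1) - Lorentzian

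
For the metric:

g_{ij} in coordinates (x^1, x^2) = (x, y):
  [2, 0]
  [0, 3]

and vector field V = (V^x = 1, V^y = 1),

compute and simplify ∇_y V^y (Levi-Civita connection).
All Christoffel symbols are zero.
∇_y V^y = ∂_y V^y + Γ^y_{y j} V^j
  = (0) + (0)(1) + (0)(1)
  = 0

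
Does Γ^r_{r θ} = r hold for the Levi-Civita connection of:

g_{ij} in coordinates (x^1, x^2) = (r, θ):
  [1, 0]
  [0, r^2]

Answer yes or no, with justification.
Γ^r_{r θ} = (1/2) g^{rr} (∂_r g_{rθ} + ∂_θ g_{rr} - ∂_r g_{rθ}) = (1/2)(1)((0) + (0) - (0)) = 0
This differs from the proposed value r.
No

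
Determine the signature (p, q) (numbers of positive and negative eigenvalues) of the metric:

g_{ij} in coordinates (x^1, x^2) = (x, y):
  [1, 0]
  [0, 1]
The metric is diagonal, so its eigenvalues are the diagonal entries: 1, 1 (at a generic point, where coordinate-dependent entries are positive).
2 positive, 0 negative.
(2, 0) - Riemannian (positive definite)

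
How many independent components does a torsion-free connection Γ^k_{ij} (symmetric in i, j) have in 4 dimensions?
Γ^k_{ij} has n choices for the upper index and n(n+1)/2 independent symmetric lower index pairs.
Total = 4 × 4×5/2 = 4 × 10 = 40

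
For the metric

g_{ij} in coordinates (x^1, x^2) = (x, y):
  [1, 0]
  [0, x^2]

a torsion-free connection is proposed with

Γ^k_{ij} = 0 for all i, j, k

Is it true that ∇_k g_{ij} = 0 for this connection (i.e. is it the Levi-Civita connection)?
Using ∇_k g_{ij} = ∂_k g_{ij} - Γ^m_{ki} g_{mj} - Γ^m_{kj} g_{im}:
∇_x g_{yy} = (2*x) - (0) - (0) = 2*x ≠ 0
So the connection is not metric compatible (it is not the Levi-Civita connection).
No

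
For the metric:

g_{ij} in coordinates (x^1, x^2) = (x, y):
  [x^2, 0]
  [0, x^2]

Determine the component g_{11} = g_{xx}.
With x^1 = x, x^2 = y, g_{11} = g_{xx} is the row-1, column-1 entry of the matrix.
g_{11} = x^2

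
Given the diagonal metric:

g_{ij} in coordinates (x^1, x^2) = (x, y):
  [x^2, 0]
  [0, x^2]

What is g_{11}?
With x^1 = x, x^2 = y, g_{11} = g_{xx} is the row-1, column-1 entry of the matrix.
g_{11} = x^2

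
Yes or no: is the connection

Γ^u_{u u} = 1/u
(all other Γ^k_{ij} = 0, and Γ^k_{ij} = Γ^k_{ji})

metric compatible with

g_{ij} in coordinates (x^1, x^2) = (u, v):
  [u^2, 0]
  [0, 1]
Using ∇_k g_{ij} = ∂_k g_{ij} - Γ^m_{ki} g_{mj} - Γ^m_{kj} g_{im}:
e.g. ∇_u g_{uu} = (2*u) - (u) - (u) = 0
Every component ∇_k g_{ij} vanishes: the connection is metric compatible.
Yes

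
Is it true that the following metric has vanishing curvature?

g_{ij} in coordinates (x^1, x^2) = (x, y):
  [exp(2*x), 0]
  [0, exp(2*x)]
Non-zero Christoffel symbols:
Γ^x_{x x} = 1
Γ^x_{y y} = -1
Γ^y_{x y} = 1
Ricci tensor: R_{xx} = 0, R_{xy} = 0, R_{yy} = 0
All R_{ij} vanish; in 2 dimensions the Riemann tensor is fully determined by the Ricci tensor, so R^i_{jkl} = 0: the metric is flat (curvilinear coordinates on flat space).
Yes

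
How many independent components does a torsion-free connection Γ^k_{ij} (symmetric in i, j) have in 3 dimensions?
Γ^k_{ij} has n choices for the upper index and n(n+1)/2 independent symmetric lower index pairs.
Total = 3 × 3×4/2 = 3 × 6 = 18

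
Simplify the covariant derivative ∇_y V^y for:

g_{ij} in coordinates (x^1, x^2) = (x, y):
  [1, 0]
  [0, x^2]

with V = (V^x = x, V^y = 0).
Non-zero Christoffel symbols:
Γ^x_{y y} = -x
Γ^y_{x y} = 1/x
∇_y V^y = ∂_y V^y + Γ^y_{y j} V^j
  = (0) + (1/x)(x) + (0)(0)
  = 1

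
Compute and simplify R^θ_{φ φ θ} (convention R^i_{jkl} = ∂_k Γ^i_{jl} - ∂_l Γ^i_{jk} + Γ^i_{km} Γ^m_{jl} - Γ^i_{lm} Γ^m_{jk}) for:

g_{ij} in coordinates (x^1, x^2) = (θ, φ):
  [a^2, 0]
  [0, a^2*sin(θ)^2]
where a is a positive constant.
Non-zero Christoffel symbols (Γ^k_{ij} = Γ^k_{ji}):
Γ^θ_{φ φ} = -sin(2*θ)/2
Γ^φ_{θ φ} = 1/tan(θ)
R^θ_{φ φ θ} = ∂_φ Γ^θ_{φ θ} - ∂_θ Γ^θ_{φ φ} + Γ^θ_{φ m} Γ^m_{φ θ} - Γ^θ_{θ m} Γ^m_{φ φ}
  = (0) - (-cos(2*θ)) + (-cos(θ)^2) - (0) = -sin(θ)^2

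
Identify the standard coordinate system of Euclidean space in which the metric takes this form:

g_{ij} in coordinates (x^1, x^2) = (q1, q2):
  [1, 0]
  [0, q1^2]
The line element ds^2 = dq1^2 + q1^2 dq2^2 is dr^2 + r^2 dθ^2 with q1 = r, q2 = θ.
polar coordinates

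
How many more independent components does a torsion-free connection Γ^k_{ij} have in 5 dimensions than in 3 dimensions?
Independent components in n dimensions: n × n(n+1)/2 = n^2(n+1)/2.
5D: 5 × 15 = 75
3D: 3 × 6 = 18
Difference = 75 - 18 = 57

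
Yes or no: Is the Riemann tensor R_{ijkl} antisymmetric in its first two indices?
R_{ijkl} = -R_{jikl} (follows from metric compatibility).
Yes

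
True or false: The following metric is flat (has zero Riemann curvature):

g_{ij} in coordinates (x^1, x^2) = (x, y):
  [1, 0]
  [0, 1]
All metric components are constant, so every Christoffel symbol vanishes and R^i_{jkl} = 0.
True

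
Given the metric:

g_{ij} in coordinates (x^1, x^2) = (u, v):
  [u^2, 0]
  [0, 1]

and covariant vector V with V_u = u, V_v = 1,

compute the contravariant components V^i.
Inverse metric (diagonal): g^{uu} = 1/u^2, g^{vv} = 1
V^i = g^{ij} V_j:
V^u = (1/u^2)(u) + (0)(1) = 1/u
V^v = (0)(u) + (1)(1) = 1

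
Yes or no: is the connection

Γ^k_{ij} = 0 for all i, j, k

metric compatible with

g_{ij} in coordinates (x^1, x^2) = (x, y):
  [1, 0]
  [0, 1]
Using ∇_k g_{ij} = ∂_k g_{ij} - Γ^m_{ki} g_{mj} - Γ^m_{kj} g_{im}:
e.g. ∇_x g_{xy} = (0) - (0) - (0) = 0
Every component ∇_k g_{ij} vanishes: the connection is metric compatible.
Yes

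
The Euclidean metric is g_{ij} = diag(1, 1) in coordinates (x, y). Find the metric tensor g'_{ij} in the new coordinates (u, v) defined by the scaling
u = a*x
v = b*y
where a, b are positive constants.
Invert the transformation: x = u/a, y = v/b
g'_{ij} = (∂x^k/∂x'^i)(∂x^l/∂x'^j) g_{kl}; with g_{kl} = δ_{kl} this is Σ_k (∂x^k/∂x'^i)(∂x^k/∂x'^j).
Jacobian: ∂x/∂u = 1/a, ∂x/∂v = 0, ∂y/∂u = 0, ∂y/∂v = 1/b
g'_{uu} = (1/a)(1/a) + (0)(0) = 1/a^2
g'_{uv} = (1/a)(0) + (0)(1/b) = 0
g'_{vv} = (0)(0) + (1/b)(1/b) = 1/b^2
g'_{ij} = diag(1/a^2, 1/b^2)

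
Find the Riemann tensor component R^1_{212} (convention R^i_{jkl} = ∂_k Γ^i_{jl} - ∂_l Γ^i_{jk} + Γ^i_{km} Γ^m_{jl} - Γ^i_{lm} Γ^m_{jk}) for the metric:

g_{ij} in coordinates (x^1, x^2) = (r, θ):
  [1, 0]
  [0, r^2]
Non-zero Christoffel symbols (Γ^k_{ij} = Γ^k_{ji}):
Γ^r_{θ θ} = -r
Γ^θ_{r θ} = 1/r
R^r_{θ r θ} = ∂_r Γ^r_{θ θ} - ∂_θ Γ^r_{θ r} + Γ^r_{r m} Γ^m_{θ θ} - Γ^r_{θ m} Γ^m_{θ r}
  = (-1) - (0) + (0) - (-1) = 0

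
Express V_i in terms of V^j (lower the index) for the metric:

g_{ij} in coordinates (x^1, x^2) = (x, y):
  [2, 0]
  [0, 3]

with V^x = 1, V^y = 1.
V_i = g_{ij} V^j:
V_x = (2)(1) + (0)(1) = 2
V_y = (0)(1) + (3)(1) = 3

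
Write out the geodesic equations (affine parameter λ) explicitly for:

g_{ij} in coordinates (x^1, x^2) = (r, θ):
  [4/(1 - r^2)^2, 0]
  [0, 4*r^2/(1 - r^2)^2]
Geodesic equation: d^2x^k/dλ^2 + Γ^k_{ij} (dx^i/dλ)(dx^j/dλ) = 0.
Non-zero Christoffel symbols:
Γ^r_{r r} = 2*r/(1 - r^2)
Γ^r_{θ θ} = (r^3 + r)/(r^2 - 1)
Γ^θ_{r θ} = (-r^2 - 1)/(r^3 - r)
Substituting (the symmetric pair Γ^k_{ij}, Γ^k_{ji} combines into a factor 2):
d^2r/dλ^2 + (2*r/(1 - r^2)) (dr/dλ)^2 + ((r^3 + r)/(r^2 - 1)) (dθ/dλ)^2 = 0
d^2θ/dλ^2 + ((-2*r^2 - 2)/(r^3 - r)) (dr/dλ)(dθ/dλ) = 0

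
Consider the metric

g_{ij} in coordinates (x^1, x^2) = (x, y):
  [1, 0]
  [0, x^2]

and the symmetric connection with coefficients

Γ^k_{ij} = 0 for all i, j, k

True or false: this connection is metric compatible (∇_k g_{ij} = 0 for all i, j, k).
Using ∇_k g_{ij} = ∂_k g_{ij} - Γ^m_{ki} g_{mj} - Γ^m_{kj} g_{im}:
∇_x g_{yy} = (2*x) - (0) - (0) = 2*x ≠ 0
So the connection is not metric compatible (it is not the Levi-Civita connection).
False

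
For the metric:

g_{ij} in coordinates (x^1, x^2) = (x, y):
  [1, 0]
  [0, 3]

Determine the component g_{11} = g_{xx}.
With x^1 = x, x^2 = y, g_{11} = g_{xx} is the row-1, column-1 entry of the matrix.
g_{11} = 1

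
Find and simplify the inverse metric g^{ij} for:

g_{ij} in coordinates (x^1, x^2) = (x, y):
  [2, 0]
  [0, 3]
The metric is diagonal, so g^{ij} is diagonal with entries 1/g_{ii}: diag(1/2, 1/3).
g^{ij}:
  [1/2, 0]
  [0, 1/3]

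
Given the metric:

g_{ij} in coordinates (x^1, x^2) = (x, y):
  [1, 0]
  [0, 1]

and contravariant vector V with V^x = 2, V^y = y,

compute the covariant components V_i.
V_i = g_{ij} V^j:
V_x = (1)(2) + (0)(y) = 2
V_y = (0)(2) + (1)(y) = y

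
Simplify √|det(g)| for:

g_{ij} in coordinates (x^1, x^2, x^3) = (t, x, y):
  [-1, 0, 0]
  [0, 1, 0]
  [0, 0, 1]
det(g) = -1
√|det(g)| = 1
Volume element: dV = 1 dt dx dy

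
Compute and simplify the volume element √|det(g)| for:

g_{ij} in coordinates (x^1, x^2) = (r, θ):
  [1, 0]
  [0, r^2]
det(g) = r^2
√|det(g)| = r
Volume element: dV = r dr dθ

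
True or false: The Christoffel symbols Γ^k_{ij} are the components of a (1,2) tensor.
Under a change of coordinates Γ picks up an inhomogeneous term ∂²x/∂x'∂x'; e.g. Γ = 0 in Cartesian coordinates but Γ^r_{θθ} = -r in polar coordinates on the same flat plane.
False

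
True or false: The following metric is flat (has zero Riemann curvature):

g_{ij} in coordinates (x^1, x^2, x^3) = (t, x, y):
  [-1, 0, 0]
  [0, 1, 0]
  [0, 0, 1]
All metric components are constant, so every Christoffel symbol vanishes and R^i_{jkl} = 0.
True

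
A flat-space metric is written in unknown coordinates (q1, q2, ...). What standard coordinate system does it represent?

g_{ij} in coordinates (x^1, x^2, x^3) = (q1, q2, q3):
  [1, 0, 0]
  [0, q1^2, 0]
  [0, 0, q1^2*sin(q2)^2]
The line element ds^2 = dq1^2 + q1^2 dq2^2 + q1^2 sin(q2)^2 dq3^2 is dr^2 + r^2 dθ^2 + r^2 sin(θ)^2 dφ^2 with q1 = r, q2 = θ, q3 = φ.
spherical coordinates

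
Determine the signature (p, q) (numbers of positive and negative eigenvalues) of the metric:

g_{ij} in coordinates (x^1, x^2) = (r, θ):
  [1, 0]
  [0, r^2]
The metric is diagonal, so its eigenvalues are the diagonal entries: 1, r^2 (at a generic point, where coordinate-dependent entries are positive).
2 positive, 0 negative.
(2, 0) - Riemannian (positive definite)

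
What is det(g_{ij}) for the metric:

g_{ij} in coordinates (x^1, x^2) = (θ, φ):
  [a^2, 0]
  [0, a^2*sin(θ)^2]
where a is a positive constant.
For a 2×2 metric: det(g) = g_{11}·g_{22} - g_{12}·g_{21}
= (a^2)·(a^2*sin(θ)^2) - (0)·(0)
= a^4*sin(θ)^2 - 0
det(g) = a^4*sin(θ)^2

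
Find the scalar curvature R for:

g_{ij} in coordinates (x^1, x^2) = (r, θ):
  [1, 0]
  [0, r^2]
Non-zero Christoffel symbols (Γ^k_{ij} = Γ^k_{ji}):
Γ^r_{θ θ} = -r
Γ^θ_{r θ} = 1/r
Ricci tensor (R_{ij} = R^k_{ikj}): R_{rr} = 0, R_{rθ} = 0, R_{θθ} = 0
Inverse metric: g^{rr} = 1, g^{θθ} = 1/r^2
R = g^{ij} R_{ij} = (1)(0) + (1/r^2)(0) = 0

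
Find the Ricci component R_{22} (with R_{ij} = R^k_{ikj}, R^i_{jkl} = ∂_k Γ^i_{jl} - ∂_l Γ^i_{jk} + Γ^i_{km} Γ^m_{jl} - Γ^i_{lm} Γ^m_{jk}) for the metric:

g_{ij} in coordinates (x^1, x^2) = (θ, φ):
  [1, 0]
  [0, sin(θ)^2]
Non-zero Christoffel symbols (Γ^k_{ij} = Γ^k_{ji}):
Γ^θ_{φ φ} = -sin(2*θ)/2
Γ^φ_{θ φ} = 1/tan(θ)
R^θ_{φ θ φ} = ∂_θ Γ^θ_{φ φ} - ∂_φ Γ^θ_{φ θ} + Γ^θ_{θ m} Γ^m_{φ φ} - Γ^θ_{φ m} Γ^m_{φ θ}
  = (-cos(2*θ)) - (0) + (0) - (-cos(θ)^2) = sin(θ)^2
R^φ_{φ φ φ} = 0 (a repeated index in an antisymmetric pair)
R_{φφ} = R^θ_{φ θ φ} + R^φ_{φ φ φ} = (sin(θ)^2) + (0) = sin(θ)^2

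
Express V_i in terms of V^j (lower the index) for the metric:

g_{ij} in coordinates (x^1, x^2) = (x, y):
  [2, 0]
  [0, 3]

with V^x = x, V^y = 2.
V_i = g_{ij} V^j:
V_x = (2)(x) + (0)(2) = 2*x
V_y = (0)(x) + (3)(2) = 6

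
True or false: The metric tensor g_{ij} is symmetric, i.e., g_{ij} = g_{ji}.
By definition the metric is a symmetric bilinear form, g_{ij} = g_{ji}.
True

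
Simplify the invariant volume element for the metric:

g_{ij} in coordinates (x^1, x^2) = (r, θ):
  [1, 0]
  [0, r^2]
det(g) = r^2
√|det(g)| = r
Volume element: dV = r dr dθ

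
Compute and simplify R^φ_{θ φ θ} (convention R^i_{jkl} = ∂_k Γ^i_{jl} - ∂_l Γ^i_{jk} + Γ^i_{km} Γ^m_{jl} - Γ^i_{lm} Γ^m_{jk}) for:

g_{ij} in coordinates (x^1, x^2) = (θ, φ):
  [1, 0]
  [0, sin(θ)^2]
Non-zero Christoffel symbols (Γ^k_{ij} = Γ^k_{ji}):
Γ^θ_{φ φ} = -sin(2*θ)/2
Γ^φ_{θ φ} = 1/tan(θ)
R^φ_{θ φ θ} = ∂_φ Γ^φ_{θ θ} - ∂_θ Γ^φ_{θ φ} + Γ^φ_{φ m} Γ^m_{θ θ} - Γ^φ_{θ m} Γ^m_{θ φ}
  = (0) - (-1/sin(θ)^2) + (0) - (1/tan(θ)^2) = 1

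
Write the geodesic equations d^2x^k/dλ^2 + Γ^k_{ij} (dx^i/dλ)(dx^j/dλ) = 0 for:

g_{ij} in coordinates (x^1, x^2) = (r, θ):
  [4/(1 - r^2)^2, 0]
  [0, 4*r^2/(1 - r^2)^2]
Geodesic equation: d^2x^k/dλ^2 + Γ^k_{ij} (dx^i/dλ)(dx^j/dλ) = 0.
Non-zero Christoffel symbols:
Γ^r_{r r} = 2*r/(1 - r^2)
Γ^r_{θ θ} = (r^3 + r)/(r^2 - 1)
Γ^θ_{r θ} = (-r^2 - 1)/(r^3 - r)
Substituting (the symmetric pair Γ^k_{ij}, Γ^k_{ji} combines into a factor 2):
d^2r/dλ^2 + (2*r/(1 - r^2)) (dr/dλ)^2 + ((r^3 + r)/(r^2 - 1)) (dθ/dλ)^2 = 0
d^2θ/dλ^2 + ((-2*r^2 - 2)/(r^3 - r)) (dr/dλ)(dθ/dλ) = 0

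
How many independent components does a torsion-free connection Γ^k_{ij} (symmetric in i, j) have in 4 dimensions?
Γ^k_{ij} has n choices for the upper index and n(n+1)/2 independent symmetric lower index pairs.
Total = 4 × 4×5/2 = 4 × 10 = 40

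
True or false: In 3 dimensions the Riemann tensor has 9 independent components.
n^2(n^2-1)/12 = 9·8/12 = 6 independent components for n = 3.
False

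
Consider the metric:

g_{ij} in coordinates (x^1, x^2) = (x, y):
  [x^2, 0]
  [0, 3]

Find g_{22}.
With x^1 = x, x^2 = y, g_{22} = g_{yy} is the row-2, column-2 entry of the matrix.
g_{22} = 3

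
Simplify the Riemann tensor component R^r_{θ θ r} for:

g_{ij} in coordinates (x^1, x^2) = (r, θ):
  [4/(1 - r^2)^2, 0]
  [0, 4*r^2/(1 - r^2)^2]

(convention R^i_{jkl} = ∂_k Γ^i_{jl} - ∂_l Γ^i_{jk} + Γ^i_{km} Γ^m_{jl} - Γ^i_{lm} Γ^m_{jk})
Non-zero Christoffel symbols (Γ^k_{ij} = Γ^k_{ji}):
Γ^r_{r r} = 2*r/(1 - r^2)
Γ^r_{θ θ} = (r^3 + r)/(r^2 - 1)
Γ^θ_{r θ} = (-r^2 - 1)/(r^3 - r)
R^r_{θ θ r} = ∂_θ Γ^r_{θ r} - ∂_r Γ^r_{θ θ} + Γ^r_{θ m} Γ^m_{θ r} - Γ^r_{r m} Γ^m_{θ θ}
  = (0) - ((r^4 - 4*r^2 - 1)/(r^2 - 1)^2) + (-(r^2 + 1)^2/(r^2 - 1)^2) - (-2*r^2*(r^2 + 1)/(r^2 - 1)^2) = 4*r^2/(r^2 - 1)^2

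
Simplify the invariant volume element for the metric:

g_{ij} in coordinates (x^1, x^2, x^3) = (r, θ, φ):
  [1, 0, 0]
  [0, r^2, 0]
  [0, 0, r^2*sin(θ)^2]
det(g) = r^4*sin(θ)^2
√|det(g)| = r^2*sin(θ) (taking 0 < θ < π so that |sin(θ)| = sin(θ))
Volume element: dV = r^2*sin(θ) dr dθ dφ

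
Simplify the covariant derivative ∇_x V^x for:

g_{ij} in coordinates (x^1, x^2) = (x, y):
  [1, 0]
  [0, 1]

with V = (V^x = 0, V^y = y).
All Christoffel symbols are zero.
∇_x V^x = ∂_x V^x + Γ^x_{x j} V^j
  = (0) + (0)(0) + (0)(y)
  = 0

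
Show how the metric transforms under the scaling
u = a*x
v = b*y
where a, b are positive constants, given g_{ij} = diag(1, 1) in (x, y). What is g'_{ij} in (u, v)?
Invert the transformation: x = u/a, y = v/b
g'_{ij} = (∂x^k/∂x'^i)(∂x^l/∂x'^j) g_{kl}; with g_{kl} = δ_{kl} this is Σ_k (∂x^k/∂x'^i)(∂x^k/∂x'^j).
Jacobian: ∂x/∂u = 1/a, ∂x/∂v = 0, ∂y/∂u = 0, ∂y/∂v = 1/b
g'_{uu} = (1/a)(1/a) + (0)(0) = 1/a^2
g'_{uv} = (1/a)(0) + (0)(1/b) = 0
g'_{vv} = (0)(0) + (1/b)(1/b) = 1/b^2
g'_{ij} = diag(1/a^2, 1/b^2)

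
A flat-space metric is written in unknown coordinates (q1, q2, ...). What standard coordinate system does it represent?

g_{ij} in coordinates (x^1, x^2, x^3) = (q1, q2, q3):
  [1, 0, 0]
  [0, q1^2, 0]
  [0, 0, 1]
The line element ds^2 = dq1^2 + q1^2 dq2^2 + dq3^2 is dr^2 + r^2 dθ^2 + dz^2 with q1 = r, q2 = θ, q3 = z.
cylindrical coordinates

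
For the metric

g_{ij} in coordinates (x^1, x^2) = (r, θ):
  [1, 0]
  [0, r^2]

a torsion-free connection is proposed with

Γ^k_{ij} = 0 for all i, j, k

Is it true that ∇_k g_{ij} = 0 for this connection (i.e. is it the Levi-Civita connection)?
Using ∇_k g_{ij} = ∂_k g_{ij} - Γ^m_{ki} g_{mj} - Γ^m_{kj} g_{im}:
∇_r g_{θθ} = (2*r) - (0) - (0) = 2*r ≠ 0
So the connection is not metric compatible (it is not the Levi-Civita connection).
No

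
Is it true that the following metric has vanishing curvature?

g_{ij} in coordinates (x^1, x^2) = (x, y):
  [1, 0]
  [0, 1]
All metric components are constant, so every Christoffel symbol vanishes and R^i_{jkl} = 0.
Yes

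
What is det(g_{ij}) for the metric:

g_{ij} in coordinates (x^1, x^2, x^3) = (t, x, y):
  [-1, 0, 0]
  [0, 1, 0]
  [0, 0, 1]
Diagonal metric: det(g) = g_{11}·g_{22}·g_{33}
= (-1)·(1)·(1)
det(g) = -1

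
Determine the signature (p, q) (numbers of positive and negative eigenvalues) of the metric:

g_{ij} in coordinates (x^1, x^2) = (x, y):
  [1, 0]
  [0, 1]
The metric is diagonal, so its eigenvalues are the diagonal entries: 1, 1 (at a generic point, where coordinate-dependent entries are positive).
2 positive, 0 negative.
(2, 0) - Riemannian (positive definite)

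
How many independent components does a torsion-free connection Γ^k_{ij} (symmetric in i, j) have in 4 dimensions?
Γ^k_{ij} has n choices for the upper index and n(n+1)/2 independent symmetric lower index pairs.
Total = 4 × 4×5/2 = 4 × 10 = 40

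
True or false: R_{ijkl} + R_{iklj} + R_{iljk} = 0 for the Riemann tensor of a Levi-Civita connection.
This is the first (algebraic) Bianchi identity.
True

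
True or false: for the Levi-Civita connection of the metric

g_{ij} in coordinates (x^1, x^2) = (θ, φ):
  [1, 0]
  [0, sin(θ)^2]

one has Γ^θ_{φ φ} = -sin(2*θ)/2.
Γ^θ_{φ φ} = (1/2) g^{θθ} (∂_φ g_{θφ} + ∂_φ g_{θφ} - ∂_θ g_{φφ}) = (1/2)(1)((0) + (0) - (sin(2*θ))) = -sin(2*θ)/2
This equals the proposed value -sin(2*θ)/2.
True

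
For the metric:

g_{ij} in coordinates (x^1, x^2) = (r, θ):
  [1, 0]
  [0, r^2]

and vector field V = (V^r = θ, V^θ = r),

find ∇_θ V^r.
Non-zero Christoffel symbols:
Γ^r_{θ θ} = -r
Γ^θ_{r θ} = 1/r
∇_θ V^r = ∂_θ V^r + Γ^r_{θ j} V^j
  = (1) + (0)(θ) + (-r)(r)
  = 1 - r^2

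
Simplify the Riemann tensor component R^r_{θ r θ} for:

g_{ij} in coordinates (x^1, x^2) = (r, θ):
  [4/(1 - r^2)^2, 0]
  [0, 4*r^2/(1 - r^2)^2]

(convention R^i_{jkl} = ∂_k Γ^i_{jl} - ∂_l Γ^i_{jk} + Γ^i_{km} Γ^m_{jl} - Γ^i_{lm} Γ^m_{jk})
Non-zero Christoffel symbols (Γ^k_{ij} = Γ^k_{ji}):
Γ^r_{r r} = 2*r/(1 - r^2)
Γ^r_{θ θ} = (r^3 + r)/(r^2 - 1)
Γ^θ_{r θ} = (-r^2 - 1)/(r^3 - r)
R^r_{θ r θ} = ∂_r Γ^r_{θ θ} - ∂_θ Γ^r_{θ r} + Γ^r_{r m} Γ^m_{θ θ} - Γ^r_{θ m} Γ^m_{θ r}
  = ((r^4 - 4*r^2 - 1)/(r^2 - 1)^2) - (0) + (-2*r^2*(r^2 + 1)/(r^2 - 1)^2) - (-(r^2 + 1)^2/(r^2 - 1)^2) = -4*r^2/(r^2 - 1)^2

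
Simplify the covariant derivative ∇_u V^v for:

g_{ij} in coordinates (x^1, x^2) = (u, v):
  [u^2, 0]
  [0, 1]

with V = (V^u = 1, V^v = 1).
Non-zero Christoffel symbols:
Γ^u_{u u} = 1/u
∇_u V^v = ∂_u V^v + Γ^v_{u j} V^j
  = (0) + (0)(1) + (0)(1)
  = 0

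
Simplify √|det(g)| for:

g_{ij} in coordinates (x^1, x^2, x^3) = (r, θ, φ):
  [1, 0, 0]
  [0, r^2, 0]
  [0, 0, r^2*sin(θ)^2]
det(g) = r^4*sin(θ)^2
√|det(g)| = r^2*sin(θ) (taking 0 < θ < π so that |sin(θ)| = sin(θ))
Volume element: dV = r^2*sin(θ) dr dθ dφ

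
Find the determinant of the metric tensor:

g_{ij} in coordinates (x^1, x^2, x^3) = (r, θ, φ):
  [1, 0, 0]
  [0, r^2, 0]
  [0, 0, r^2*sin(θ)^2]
Diagonal metric: det(g) = g_{11}·g_{22}·g_{33}
= (1)·(r^2)·(r^2*sin(θ)^2)
det(g) = r^4*sin(θ)^2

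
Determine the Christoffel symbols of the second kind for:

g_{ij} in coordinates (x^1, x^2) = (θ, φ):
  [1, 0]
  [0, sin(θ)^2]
Using Γ^k_{ij} = (1/2) g^{km} (∂_i g_{mj} + ∂_j g_{mi} - ∂_m g_{ij}); the metric is diagonal, so only the m = k term contributes.
Non-zero symbols (using the symmetry Γ^k_{ij} = Γ^k_{ji}):
Γ^θ_{φ φ} = (1/2) g^{θθ} (∂_φ g_{θφ} + ∂_φ g_{θφ} - ∂_θ g_{φφ}) = (1/2)(1)((0) + (0) - (sin(2*θ))) = -sin(2*θ)/2
Γ^φ_{θ φ} = (1/2) g^{φφ} (∂_θ g_{φφ} + ∂_φ g_{φθ} - ∂_φ g_{θφ}) = (1/2)(1/sin(θ)^2)((sin(2*θ)) + (0) - (0)) = 1/tan(θ)
All other Christoffel symbols are zero.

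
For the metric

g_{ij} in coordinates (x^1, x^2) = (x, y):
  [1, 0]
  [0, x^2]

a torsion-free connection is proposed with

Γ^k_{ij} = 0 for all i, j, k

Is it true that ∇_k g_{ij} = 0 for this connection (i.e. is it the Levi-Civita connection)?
Using ∇_k g_{ij} = ∂_k g_{ij} - Γ^m_{ki} g_{mj} - Γ^m_{kj} g_{im}:
∇_x g_{yy} = (2*x) - (0) - (0) = 2*x ≠ 0
So the connection is not metric compatible (it is not the Levi-Civita connection).
No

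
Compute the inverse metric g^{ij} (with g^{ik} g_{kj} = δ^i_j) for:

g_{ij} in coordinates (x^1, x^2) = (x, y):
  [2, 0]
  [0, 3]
The metric is diagonal, so g^{ij} is diagonal with entries 1/g_{ii}: diag(1/2, 1/3).
g^{ij}:
  [1/2, 0]
  [0, 1/3]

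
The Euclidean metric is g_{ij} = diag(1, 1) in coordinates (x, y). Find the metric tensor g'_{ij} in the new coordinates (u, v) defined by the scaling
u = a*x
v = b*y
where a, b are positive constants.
Invert the transformation: x = u/a, y = v/b
g'_{ij} = (∂x^k/∂x'^i)(∂x^l/∂x'^j) g_{kl}; with g_{kl} = δ_{kl} this is Σ_k (∂x^k/∂x'^i)(∂x^k/∂x'^j).
Jacobian: ∂x/∂u = 1/a, ∂x/∂v = 0, ∂y/∂u = 0, ∂y/∂v = 1/b
g'_{uu} = (1/a)(1/a) + (0)(0) = 1/a^2
g'_{uv} = (1/a)(0) + (0)(1/b) = 0
g'_{vv} = (0)(0) + (1/b)(1/b) = 1/b^2
g'_{ij} = diag(1/a^2, 1/b^2)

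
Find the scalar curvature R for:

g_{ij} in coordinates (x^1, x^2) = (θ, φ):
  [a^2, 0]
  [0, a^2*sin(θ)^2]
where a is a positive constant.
Non-zero Christoffel symbols (Γ^k_{ij} = Γ^k_{ji}):
Γ^θ_{φ φ} = -sin(2*θ)/2
Γ^φ_{θ φ} = 1/tan(θ)
Ricci tensor (R_{ij} = R^k_{ikj}): R_{θθ} = 1, R_{θφ} = 0, R_{φφ} = sin(θ)^2
Inverse metric: g^{θθ} = 1/a^2, g^{φφ} = 1/(a^2*sin(θ)^2)
R = g^{ij} R_{ij} = (1/a^2)(1) + (1/(a^2*sin(θ)^2))(sin(θ)^2) = 2/a^2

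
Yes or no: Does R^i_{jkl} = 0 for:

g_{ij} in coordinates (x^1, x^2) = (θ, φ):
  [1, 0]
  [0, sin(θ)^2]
Non-zero Christoffel symbols:
Γ^θ_{φ φ} = -sin(2*θ)/2
Γ^φ_{θ φ} = 1/tan(θ)
Ricci tensor: R_{θθ} = 1, R_{θφ} = 0, R_{φφ} = sin(θ)^2
The Ricci tensor is non-zero, so the Riemann tensor is non-zero: not flat.
No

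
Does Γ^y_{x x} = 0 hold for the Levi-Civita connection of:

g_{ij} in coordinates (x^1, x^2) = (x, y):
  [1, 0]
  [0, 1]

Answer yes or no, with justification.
Γ^y_{x x} = (1/2) g^{yy} (∂_x g_{yx} + ∂_x g_{yx} - ∂_y g_{xx}) = (1/2)(1)((0) + (0) - (0)) = 0
This equals the proposed value 0.
Yes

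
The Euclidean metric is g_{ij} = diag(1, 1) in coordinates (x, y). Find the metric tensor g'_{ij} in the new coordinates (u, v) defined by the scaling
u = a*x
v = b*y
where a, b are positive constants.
Invert the transformation: x = u/a, y = v/b
g'_{ij} = (∂x^k/∂x'^i)(∂x^l/∂x'^j) g_{kl}; with g_{kl} = δ_{kl} this is Σ_k (∂x^k/∂x'^i)(∂x^k/∂x'^j).
Jacobian: ∂x/∂u = 1/a, ∂x/∂v = 0, ∂y/∂u = 0, ∂y/∂v = 1/b
g'_{uu} = (1/a)(1/a) + (0)(0) = 1/a^2
g'_{uv} = (1/a)(0) + (0)(1/b) = 0
g'_{vv} = (0)(0) + (1/b)(1/b) = 1/b^2
g'_{ij} = diag(1/a^2, 1/b^2)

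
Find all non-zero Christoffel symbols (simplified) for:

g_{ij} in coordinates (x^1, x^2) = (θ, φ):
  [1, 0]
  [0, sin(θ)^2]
Using Γ^k_{ij} = (1/2) g^{km} (∂_i g_{mj} + ∂_j g_{mi} - ∂_m g_{ij}); the metric is diagonal, so only the m = k term contributes.
Non-zero symbols (using the symmetry Γ^k_{ij} = Γ^k_{ji}):
Γ^θ_{φ φ} = (1/2) g^{θθ} (∂_φ g_{θφ} + ∂_φ g_{θφ} - ∂_θ g_{φφ}) = (1/2)(1)((0) + (0) - (sin(2*θ))) = -sin(2*θ)/2
Γ^φ_{θ φ} = (1/2) g^{φφ} (∂_θ g_{φφ} + ∂_φ g_{φθ} - ∂_φ g_{θφ}) = (1/2)(1/sin(θ)^2)((sin(2*θ)) + (0) - (0)) = 1/tan(θ)
All other Christoffel symbols are zero.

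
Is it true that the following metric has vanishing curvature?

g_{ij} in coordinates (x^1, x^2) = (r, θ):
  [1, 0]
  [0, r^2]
Non-zero Christoffel symbols:
Γ^r_{θ θ} = -r
Γ^θ_{r θ} = 1/r
Ricci tensor: R_{rr} = 0, R_{rθ} = 0, R_{θθ} = 0
All R_{ij} vanish; in 2 dimensions the Riemann tensor is fully determined by the Ricci tensor, so R^i_{jkl} = 0: the metric is flat (curvilinear coordinates on flat space).
Yes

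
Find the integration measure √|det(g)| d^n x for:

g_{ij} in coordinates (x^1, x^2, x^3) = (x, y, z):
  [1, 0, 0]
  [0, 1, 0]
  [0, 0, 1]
det(g) = 1
√|det(g)| = 1
Volume element: dV = 1 dx dy dz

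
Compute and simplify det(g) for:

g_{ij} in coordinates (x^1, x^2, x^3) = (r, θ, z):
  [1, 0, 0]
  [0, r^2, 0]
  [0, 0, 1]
Diagonal metric: det(g) = g_{11}·g_{22}·g_{33}
= (1)·(r^2)·(1)
det(g) = r^2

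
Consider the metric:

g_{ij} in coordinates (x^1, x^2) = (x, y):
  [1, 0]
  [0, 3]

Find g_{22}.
With x^1 = x, x^2 = y, g_{22} = g_{yy} is the row-2, column-2 entry of the matrix.
g_{22} = 3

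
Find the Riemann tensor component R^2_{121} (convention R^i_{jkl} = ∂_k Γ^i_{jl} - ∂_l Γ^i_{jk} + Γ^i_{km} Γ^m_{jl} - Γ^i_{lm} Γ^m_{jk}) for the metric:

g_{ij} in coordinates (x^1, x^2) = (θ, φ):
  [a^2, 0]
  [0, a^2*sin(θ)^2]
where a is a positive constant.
Non-zero Christoffel symbols (Γ^k_{ij} = Γ^k_{ji}):
Γ^θ_{φ φ} = -sin(2*θ)/2
Γ^φ_{θ φ} = 1/tan(θ)
R^φ_{θ φ θ} = ∂_φ Γ^φ_{θ θ} - ∂_θ Γ^φ_{θ φ} + Γ^φ_{φ m} Γ^m_{θ θ} - Γ^φ_{θ m} Γ^m_{θ φ}
  = (0) - (-1/sin(θ)^2) + (0) - (1/tan(θ)^2) = 1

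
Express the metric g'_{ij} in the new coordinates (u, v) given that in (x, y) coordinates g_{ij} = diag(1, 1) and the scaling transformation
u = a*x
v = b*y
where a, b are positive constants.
Invert the transformation: x = u/a, y = v/b
g'_{ij} = (∂x^k/∂x'^i)(∂x^l/∂x'^j) g_{kl}; with g_{kl} = δ_{kl} this is Σ_k (∂x^k/∂x'^i)(∂x^k/∂x'^j).
Jacobian: ∂x/∂u = 1/a, ∂x/∂v = 0, ∂y/∂u = 0, ∂y/∂v = 1/b
g'_{uu} = (1/a)(1/a) + (0)(0) = 1/a^2
g'_{uv} = (1/a)(0) + (0)(1/b) = 0
g'_{vv} = (0)(0) + (1/b)(1/b) = 1/b^2
g'_{ij} = diag(1/a^2, 1/b^2)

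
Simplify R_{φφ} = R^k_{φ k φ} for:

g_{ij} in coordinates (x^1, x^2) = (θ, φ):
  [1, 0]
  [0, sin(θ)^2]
Non-zero Christoffel symbols (Γ^k_{ij} = Γ^k_{ji}):
Γ^θ_{φ φ} = -sin(2*θ)/2
Γ^φ_{θ φ} = 1/tan(θ)
R^θ_{φ θ φ} = ∂_θ Γ^θ_{φ φ} - ∂_φ Γ^θ_{φ θ} + Γ^θ_{θ m} Γ^m_{φ φ} - Γ^θ_{φ m} Γ^m_{φ θ}
  = (-cos(2*θ)) - (0) + (0) - (-cos(θ)^2) = sin(θ)^2
R^φ_{φ φ φ} = 0 (a repeated index in an antisymmetric pair)
R_{φφ} = R^θ_{φ θ φ} + R^φ_{φ φ φ} = (sin(θ)^2) + (0) = sin(θ)^2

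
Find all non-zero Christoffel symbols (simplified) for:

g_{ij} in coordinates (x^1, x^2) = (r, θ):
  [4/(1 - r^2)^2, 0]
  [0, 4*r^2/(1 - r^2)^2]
Using Γ^k_{ij} = (1/2) g^{km} (∂_i g_{mj} + ∂_j g_{mi} - ∂_m g_{ij}); the metric is diagonal, so only the m = k term contributes.
Non-zero symbols (using the symmetry Γ^k_{ij} = Γ^k_{ji}):
Γ^r_{r r} = (1/2) g^{rr} (∂_r g_{rr} + ∂_r g_{rr} - ∂_r g_{rr}) = (1/2)((1 - r^2)^2/4)((16*r/(1 - r^2)^3) + (16*r/(1 - r^2)^3) - (16*r/(1 - r^2)^3)) = 2*r/(1 - r^2)
Γ^r_{θ θ} = (1/2) g^{rr} (∂_θ g_{rθ} + ∂_θ g_{rθ} - ∂_r g_{θθ}) = (1/2)((1 - r^2)^2/4)((0) + (0) - (-8*(r^3 + r)/(r^2 - 1)^3)) = (r^3 + r)/(r^2 - 1)
Γ^θ_{r θ} = (1/2) g^{θθ} (∂_r g_{θθ} + ∂_θ g_{θr} - ∂_θ g_{rθ}) = (1/2)((1 - r^2)^2/(4*r^2))((-8*(r^3 + r)/(r^2 - 1)^3) + (0) - (0)) = (-r^2 - 1)/(r^3 - r)
All other Christoffel symbols are zero.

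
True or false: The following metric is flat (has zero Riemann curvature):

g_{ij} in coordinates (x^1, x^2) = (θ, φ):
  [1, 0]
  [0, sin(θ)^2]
Non-zero Christoffel symbols:
Γ^θ_{φ φ} = -sin(2*θ)/2
Γ^φ_{θ φ} = 1/tan(θ)
Ricci tensor: R_{θθ} = 1, R_{θφ} = 0, R_{φφ} = sin(θ)^2
The Ricci tensor is non-zero, so the Riemann tensor is non-zero: not flat.
False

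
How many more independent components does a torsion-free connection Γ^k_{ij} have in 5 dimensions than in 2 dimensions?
Independent components in n dimensions: n × n(n+1)/2 = n^2(n+1)/2.
5D: 5 × 15 = 75
2D: 2 × 3 = 6
Difference = 75 - 6 = 69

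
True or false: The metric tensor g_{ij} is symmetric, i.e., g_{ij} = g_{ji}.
By definition the metric is a symmetric bilinear form, g_{ij} = g_{ji}.
True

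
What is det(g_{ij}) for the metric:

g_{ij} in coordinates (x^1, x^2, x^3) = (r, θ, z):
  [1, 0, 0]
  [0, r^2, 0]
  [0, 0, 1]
Diagonal metric: det(g) = g_{11}·g_{22}·g_{33}
= (1)·(r^2)·(1)
det(g) = r^2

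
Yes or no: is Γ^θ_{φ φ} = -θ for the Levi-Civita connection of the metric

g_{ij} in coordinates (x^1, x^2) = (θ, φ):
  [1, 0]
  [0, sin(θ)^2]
Γ^θ_{φ φ} = (1/2) g^{θθ} (∂_φ g_{θφ} + ∂_φ g_{θφ} - ∂_θ g_{φφ}) = (1/2)(1)((0) + (0) - (sin(2*θ))) = -sin(2*θ)/2
This differs from the proposed value -θ.
No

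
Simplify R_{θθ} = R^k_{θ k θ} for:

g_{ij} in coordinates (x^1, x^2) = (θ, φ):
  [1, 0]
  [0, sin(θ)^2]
Non-zero Christoffel symbols (Γ^k_{ij} = Γ^k_{ji}):
Γ^θ_{φ φ} = -sin(2*θ)/2
Γ^φ_{θ φ} = 1/tan(θ)
R^θ_{θ θ θ} = 0 (a repeated index in an antisymmetric pair)
R^φ_{θ φ θ} = ∂_φ Γ^φ_{θ θ} - ∂_θ Γ^φ_{θ φ} + Γ^φ_{φ m} Γ^m_{θ θ} - Γ^φ_{θ m} Γ^m_{θ φ}
  = (0) - (-1/sin(θ)^2) + (0) - (1/tan(θ)^2) = 1
R_{θθ} = R^θ_{θ θ θ} + R^φ_{θ φ θ} = (0) + (1) = 1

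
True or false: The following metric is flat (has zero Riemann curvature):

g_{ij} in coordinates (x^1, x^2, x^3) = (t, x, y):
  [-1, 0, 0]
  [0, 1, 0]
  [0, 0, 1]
All metric components are constant, so every Christoffel symbol vanishes and R^i_{jkl} = 0.
True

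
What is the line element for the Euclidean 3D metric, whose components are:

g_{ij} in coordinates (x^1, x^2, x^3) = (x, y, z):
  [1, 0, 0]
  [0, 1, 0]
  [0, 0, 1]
ds^2 = g_{ij} dx^i dx^j; only the non-zero components contribute.
ds^2 = dx^2 + dy^2 + dz^2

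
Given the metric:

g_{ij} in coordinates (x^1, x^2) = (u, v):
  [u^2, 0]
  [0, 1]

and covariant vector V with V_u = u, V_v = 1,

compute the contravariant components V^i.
Inverse metric (diagonal): g^{uu} = 1/u^2, g^{vv} = 1
V^i = g^{ij} V_j:
V^u = (1/u^2)(u) + (0)(1) = 1/u
V^v = (0)(u) + (1)(1) = 1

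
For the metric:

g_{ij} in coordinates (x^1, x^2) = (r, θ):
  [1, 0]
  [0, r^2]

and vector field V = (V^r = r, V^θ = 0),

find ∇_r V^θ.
Non-zero Christoffel symbols:
Γ^r_{θ θ} = -r
Γ^θ_{r θ} = 1/r
∇_r V^θ = ∂_r V^θ + Γ^θ_{r j} V^j
  = (0) + (0)(r) + (1/r)(0)
  = 0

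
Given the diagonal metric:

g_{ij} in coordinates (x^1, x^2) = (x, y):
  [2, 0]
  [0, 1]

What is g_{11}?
With x^1 = x, x^2 = y, g_{11} = g_{xx} is the row-1, column-1 entry of the matrix.
g_{11} = 2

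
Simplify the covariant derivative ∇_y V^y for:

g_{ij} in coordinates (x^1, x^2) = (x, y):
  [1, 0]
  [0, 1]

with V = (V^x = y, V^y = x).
All Christoffel symbols are zero.
∇_y V^y = ∂_y V^y + Γ^y_{y j} V^j
  = (0) + (0)(y) + (0)(x)
  = 0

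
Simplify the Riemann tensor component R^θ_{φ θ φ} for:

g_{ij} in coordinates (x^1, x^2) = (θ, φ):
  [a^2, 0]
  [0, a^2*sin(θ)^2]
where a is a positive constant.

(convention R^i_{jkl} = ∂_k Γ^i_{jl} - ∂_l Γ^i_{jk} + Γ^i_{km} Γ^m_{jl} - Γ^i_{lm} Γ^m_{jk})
Non-zero Christoffel symbols (Γ^k_{ij} = Γ^k_{ji}):
Γ^θ_{φ φ} = -sin(2*θ)/2
Γ^φ_{θ φ} = 1/tan(θ)
R^θ_{φ θ φ} = ∂_θ Γ^θ_{φ φ} - ∂_φ Γ^θ_{φ θ} + Γ^θ_{θ m} Γ^m_{φ φ} - Γ^θ_{φ m} Γ^m_{φ θ}
  = (-cos(2*θ)) - (0) + (0) - (-cos(θ)^2) = sin(θ)^2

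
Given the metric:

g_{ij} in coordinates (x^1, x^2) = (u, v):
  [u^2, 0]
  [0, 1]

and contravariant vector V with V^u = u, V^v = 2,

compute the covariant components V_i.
V_i = g_{ij} V^j:
V_u = (u^2)(u) + (0)(2) = u^3
V_v = (0)(u) + (1)(2) = 2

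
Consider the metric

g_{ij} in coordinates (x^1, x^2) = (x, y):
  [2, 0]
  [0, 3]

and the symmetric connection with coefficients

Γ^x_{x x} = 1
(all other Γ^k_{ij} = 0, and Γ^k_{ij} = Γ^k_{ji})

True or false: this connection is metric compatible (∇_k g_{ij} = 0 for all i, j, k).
Using ∇_k g_{ij} = ∂_k g_{ij} - Γ^m_{ki} g_{mj} - Γ^m_{kj} g_{im}:
∇_x g_{xx} = (0) - (2) - (2) = -4 ≠ 0
So the connection is not metric compatible (it is not the Levi-Civita connection).
False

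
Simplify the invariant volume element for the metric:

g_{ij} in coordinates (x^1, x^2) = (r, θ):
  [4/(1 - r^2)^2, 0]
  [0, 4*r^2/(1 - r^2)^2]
det(g) = 16*r^2/(1 - r^2)^4
√|det(g)| = 4*r/(r^2 - 1)^2
Volume element: dV = 4*r/(r^2 - 1)^2 dr dθ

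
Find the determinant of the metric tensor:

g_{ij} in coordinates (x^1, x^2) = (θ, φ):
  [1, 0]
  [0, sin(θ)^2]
For a 2×2 metric: det(g) = g_{11}·g_{22} - g_{12}·g_{21}
= (1)·(sin(θ)^2) - (0)·(0)
= sin(θ)^2 - 0
det(g) = sin(θ)^2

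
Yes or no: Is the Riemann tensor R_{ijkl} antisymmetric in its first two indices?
R_{ijkl} = -R_{jikl} (follows from metric compatibility).
Yes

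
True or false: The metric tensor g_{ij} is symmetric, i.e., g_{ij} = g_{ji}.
By definition the metric is a symmetric bilinear form, g_{ij} = g_{ji}.
True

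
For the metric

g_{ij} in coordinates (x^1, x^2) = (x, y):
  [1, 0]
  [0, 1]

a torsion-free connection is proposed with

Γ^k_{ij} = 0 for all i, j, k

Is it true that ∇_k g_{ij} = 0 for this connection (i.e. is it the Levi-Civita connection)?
Using ∇_k g_{ij} = ∂_k g_{ij} - Γ^m_{ki} g_{mj} - Γ^m_{kj} g_{im}:
e.g. ∇_y g_{xy} = (0) - (0) - (0) = 0
Every component ∇_k g_{ij} vanishes: the connection is metric compatible.
Yes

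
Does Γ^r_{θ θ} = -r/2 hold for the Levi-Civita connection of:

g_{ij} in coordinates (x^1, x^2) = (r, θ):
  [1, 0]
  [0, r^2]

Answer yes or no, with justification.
Γ^r_{θ θ} = (1/2) g^{rr} (∂_θ g_{rθ} + ∂_θ g_{rθ} - ∂_r g_{θθ}) = (1/2)(1)((0) + (0) - (2*r)) = -r
This differs from the proposed value -r/2.
No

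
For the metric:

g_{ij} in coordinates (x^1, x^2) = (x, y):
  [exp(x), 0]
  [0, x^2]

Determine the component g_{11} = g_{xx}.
With x^1 = x, x^2 = y, g_{11} = g_{xx} is the row-1, column-1 entry of the matrix.
g_{11} = exp(x)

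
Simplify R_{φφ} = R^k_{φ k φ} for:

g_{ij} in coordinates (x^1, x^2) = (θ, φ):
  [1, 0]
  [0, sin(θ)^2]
Non-zero Christoffel symbols (Γ^k_{ij} = Γ^k_{ji}):
Γ^θ_{φ φ} = -sin(2*θ)/2
Γ^φ_{θ φ} = 1/tan(θ)
R^θ_{φ θ φ} = ∂_θ Γ^θ_{φ φ} - ∂_φ Γ^θ_{φ θ} + Γ^θ_{θ m} Γ^m_{φ φ} - Γ^θ_{φ m} Γ^m_{φ θ}
  = (-cos(2*θ)) - (0) + (0) - (-cos(θ)^2) = sin(θ)^2
R^φ_{φ φ φ} = 0 (a repeated index in an antisymmetric pair)
R_{φφ} = R^θ_{φ θ φ} + R^φ_{φ φ φ} = (sin(θ)^2) + (0) = sin(θ)^2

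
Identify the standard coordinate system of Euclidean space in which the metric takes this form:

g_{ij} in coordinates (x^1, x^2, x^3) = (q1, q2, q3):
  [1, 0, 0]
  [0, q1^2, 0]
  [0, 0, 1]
The line element ds^2 = dq1^2 + q1^2 dq2^2 + dq3^2 is dr^2 + r^2 dθ^2 + dz^2 with q1 = r, q2 = θ, q3 = z.
cylindrical coordinates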